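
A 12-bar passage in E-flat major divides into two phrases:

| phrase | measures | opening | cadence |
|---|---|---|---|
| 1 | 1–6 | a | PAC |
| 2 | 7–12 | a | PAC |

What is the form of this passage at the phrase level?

repeated phrase

Both phrases have the same opening (a) and the same cadence (perfect authentic cadence): the second is a restatement, not a consequent, so this is a repeated phrase rather than a period.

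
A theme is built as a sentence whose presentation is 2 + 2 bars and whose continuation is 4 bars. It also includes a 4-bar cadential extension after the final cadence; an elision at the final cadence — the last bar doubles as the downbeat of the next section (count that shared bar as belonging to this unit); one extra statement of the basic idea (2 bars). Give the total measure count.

Basic sentence: 2 + 2 + 4 = 8 bars.
8 (basic form) + 4 (cadential extension) + 2 (extra statement) = 14.
The elision shares a bar with the next section but does not change this unit's count.

14 measures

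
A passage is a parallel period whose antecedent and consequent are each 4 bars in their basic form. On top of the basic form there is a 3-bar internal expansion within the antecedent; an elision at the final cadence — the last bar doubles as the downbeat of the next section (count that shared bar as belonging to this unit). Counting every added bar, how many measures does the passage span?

Basic parallel period: 4 + 4 = 8 bars.
8 (basic form) + 3 (internal expansion) = 11.
The elision shares a bar with the next section but does not change this unit's count.

11 measures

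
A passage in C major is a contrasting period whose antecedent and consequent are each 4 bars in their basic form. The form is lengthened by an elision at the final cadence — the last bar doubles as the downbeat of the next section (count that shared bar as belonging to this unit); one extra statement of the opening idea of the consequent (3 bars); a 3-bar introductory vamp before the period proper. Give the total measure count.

14 measures

Basic contrasting period: 4 + 4 = 8 bars.
8 (basic form) + 3 (extra statement) + 3 (introduction) = 14.
The elision shares a bar with the next section but does not change this unit's count.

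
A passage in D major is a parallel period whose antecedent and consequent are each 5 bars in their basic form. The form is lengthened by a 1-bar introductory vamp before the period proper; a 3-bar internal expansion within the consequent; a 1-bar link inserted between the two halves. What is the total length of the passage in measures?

15 measures

Basic parallel period: 5 + 5 = 10 bars.
10 (basic form) + 1 (introduction) + 3 (internal expansion) + 1 (link) = 15.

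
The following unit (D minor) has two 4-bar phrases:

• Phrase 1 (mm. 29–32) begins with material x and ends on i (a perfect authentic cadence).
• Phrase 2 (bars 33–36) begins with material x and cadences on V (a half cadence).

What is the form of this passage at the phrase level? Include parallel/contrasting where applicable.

The second phrase closes with a half cadence, which is not stronger than the first phrase's perfect authentic cadence; without a weak→strong cadential pair there is no antecedent–consequent relationship, so this is a phrase group rather than a period.

phrase group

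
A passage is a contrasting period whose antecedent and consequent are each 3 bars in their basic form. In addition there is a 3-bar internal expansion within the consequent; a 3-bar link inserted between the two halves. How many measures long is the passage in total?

12 measures

Basic contrasting period: 3 + 3 = 6 bars.
6 (basic form) + 3 (internal expansion) + 3 (link) = 12.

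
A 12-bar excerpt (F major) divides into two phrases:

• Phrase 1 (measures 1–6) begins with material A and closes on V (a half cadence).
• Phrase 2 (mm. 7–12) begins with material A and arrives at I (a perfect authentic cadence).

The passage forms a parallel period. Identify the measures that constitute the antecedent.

The antecedent is the phrase ending with the weaker cadence (half cadence, phrase 1) and the consequent the one ending more conclusively (perfect authentic cadence, phrase 2); the antecedent is mm. 1-6.

measures 1–6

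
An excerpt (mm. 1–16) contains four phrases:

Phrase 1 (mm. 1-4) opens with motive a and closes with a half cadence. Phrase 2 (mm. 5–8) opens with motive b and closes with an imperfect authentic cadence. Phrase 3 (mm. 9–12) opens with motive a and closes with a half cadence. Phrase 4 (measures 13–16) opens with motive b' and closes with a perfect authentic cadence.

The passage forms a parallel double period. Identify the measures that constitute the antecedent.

In a double period the four phrases pair into a large antecedent (phrases 1–2, ending imperfect authentic cadence) and a large consequent (phrases 3–4, ending perfect authentic cadence). The antecedent spans mm. 1–8.

measures 1–8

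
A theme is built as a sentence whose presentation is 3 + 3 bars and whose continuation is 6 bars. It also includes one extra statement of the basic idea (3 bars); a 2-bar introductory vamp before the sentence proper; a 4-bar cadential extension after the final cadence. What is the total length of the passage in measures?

Basic sentence: 3 + 3 + 6 = 12 bars.
12 (basic form) + 3 (extra statement) + 2 (introduction) + 4 (cadential extension) = 21.

21 measures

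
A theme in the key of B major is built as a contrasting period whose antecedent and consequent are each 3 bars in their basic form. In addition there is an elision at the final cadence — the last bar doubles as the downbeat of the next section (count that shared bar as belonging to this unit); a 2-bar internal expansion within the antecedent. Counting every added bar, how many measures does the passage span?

8 measures

Basic contrasting period: 3 + 3 = 6 bars.
6 (basic form) + 2 (internal expansion) = 8.
The elision shares a bar with the next section but does not change this unit's count.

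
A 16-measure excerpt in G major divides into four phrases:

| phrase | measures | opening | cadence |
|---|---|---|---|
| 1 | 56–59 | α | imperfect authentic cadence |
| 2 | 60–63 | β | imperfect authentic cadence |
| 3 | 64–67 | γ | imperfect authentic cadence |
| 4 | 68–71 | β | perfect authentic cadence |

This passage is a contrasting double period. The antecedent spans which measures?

In a double period the four phrases pair into a large antecedent (phrases 1–2, ending imperfect authentic cadence) and a large consequent (phrases 3–4, ending perfect authentic cadence). The antecedent spans bars 56–63.

measures 56–63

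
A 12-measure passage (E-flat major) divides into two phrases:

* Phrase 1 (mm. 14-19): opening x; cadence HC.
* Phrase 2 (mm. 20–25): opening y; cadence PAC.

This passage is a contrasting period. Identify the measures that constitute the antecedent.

The antecedent is the phrase ending with the weaker cadence (half cadence, phrase 1) and the consequent the one ending more conclusively (perfect authentic cadence, phrase 2); the antecedent is mm. 14-19.

measures 14–19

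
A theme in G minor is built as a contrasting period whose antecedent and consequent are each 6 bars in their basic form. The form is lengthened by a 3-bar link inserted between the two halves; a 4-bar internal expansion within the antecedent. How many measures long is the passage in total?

19 measures

Basic contrasting period: 6 + 6 = 12 bars.
12 (basic form) + 3 (link) + 4 (internal expansion) = 19.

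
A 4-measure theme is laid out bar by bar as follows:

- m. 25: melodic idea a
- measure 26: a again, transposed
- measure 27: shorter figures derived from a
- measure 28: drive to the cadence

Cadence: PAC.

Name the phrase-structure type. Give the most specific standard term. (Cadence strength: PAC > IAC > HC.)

sentence

Basic idea (measure 25) + its repetition (measure 26) form the presentation; fragmentation and cadence (mm. 27–28) form the continuation — the 4-bar whole is a sentence.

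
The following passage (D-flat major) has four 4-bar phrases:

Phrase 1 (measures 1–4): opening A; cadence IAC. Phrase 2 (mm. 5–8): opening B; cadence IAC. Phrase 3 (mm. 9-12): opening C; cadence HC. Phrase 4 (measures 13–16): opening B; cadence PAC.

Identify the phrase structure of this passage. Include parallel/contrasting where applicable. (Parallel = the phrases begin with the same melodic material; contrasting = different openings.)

contrasting double period

Four phrases in two halves: the first half (mm. 1-8) ends with an imperfect authentic cadence, the second (mm. 9–16) with a perfect authentic cadence — a large antecedent–consequent pair, i.e. a double period.
Phrase 3 begins with different material from phrase 1, making it contrasting.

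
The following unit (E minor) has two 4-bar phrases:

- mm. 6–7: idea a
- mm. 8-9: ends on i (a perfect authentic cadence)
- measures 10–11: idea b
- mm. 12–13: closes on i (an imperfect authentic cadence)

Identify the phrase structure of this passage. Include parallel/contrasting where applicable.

The second phrase closes with an imperfect authentic cadence, which is not stronger than the first phrase's perfect authentic cadence; without a weak→strong cadential pair there is no antecedent–consequent relationship, so this is a phrase group rather than a period.

phrase group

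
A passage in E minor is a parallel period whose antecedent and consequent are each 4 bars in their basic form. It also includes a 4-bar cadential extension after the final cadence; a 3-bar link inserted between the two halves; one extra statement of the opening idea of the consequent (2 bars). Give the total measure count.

17 measures

Basic parallel period: 4 + 4 = 8 bars.
8 (basic form) + 4 (cadential extension) + 3 (link) + 2 (extra statement) = 17.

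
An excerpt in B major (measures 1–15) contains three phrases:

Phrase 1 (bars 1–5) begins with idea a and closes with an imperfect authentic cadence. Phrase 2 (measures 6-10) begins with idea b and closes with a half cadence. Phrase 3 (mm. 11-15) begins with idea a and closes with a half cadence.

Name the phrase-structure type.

The final phrase closes with a half cadence, which is not stronger than the preceding half cadence; the 3 phrases lack an overall antecedent–consequent design and so form a phrase group.

phrase group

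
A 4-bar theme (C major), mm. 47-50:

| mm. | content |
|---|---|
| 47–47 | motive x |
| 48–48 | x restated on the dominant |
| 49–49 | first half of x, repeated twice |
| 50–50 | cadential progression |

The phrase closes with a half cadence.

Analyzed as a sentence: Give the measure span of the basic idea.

measures 47–47

The presentation of a sentence is the basic idea (m. 47) plus its repetition (m. 48); the basic idea is therefore m. 47.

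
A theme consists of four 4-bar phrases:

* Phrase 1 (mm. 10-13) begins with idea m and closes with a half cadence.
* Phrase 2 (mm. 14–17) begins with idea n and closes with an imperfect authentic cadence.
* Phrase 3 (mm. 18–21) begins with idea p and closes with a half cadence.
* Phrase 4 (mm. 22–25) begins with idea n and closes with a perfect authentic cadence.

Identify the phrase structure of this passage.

contrasting double period

Four phrases in two halves: the first half (measures 10–17) ends with an imperfect authentic cadence, the second (measures 18-25) with a perfect authentic cadence — a large antecedent–consequent pair, i.e. a double period.
Phrase 3 begins with different material from phrase 1, making it contrasting.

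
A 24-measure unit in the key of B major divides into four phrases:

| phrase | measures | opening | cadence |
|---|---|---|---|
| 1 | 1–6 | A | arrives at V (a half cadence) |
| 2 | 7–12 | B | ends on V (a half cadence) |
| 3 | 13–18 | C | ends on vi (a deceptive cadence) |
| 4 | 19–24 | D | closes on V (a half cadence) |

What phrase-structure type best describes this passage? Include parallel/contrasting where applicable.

phrase group

Phrase 4 ends with a half cadence, no stronger than phrase 2's half cadence, so the four phrases do not form a double period; nor do phrases 3–4 duplicate 1–2, so it is not a repeated period. With no phrase reaching a conclusive cadence, the passage is a phrase group.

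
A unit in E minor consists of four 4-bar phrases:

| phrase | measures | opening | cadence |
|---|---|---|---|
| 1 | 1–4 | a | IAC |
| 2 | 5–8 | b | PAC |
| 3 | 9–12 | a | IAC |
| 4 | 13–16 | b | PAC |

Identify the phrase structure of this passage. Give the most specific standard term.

The cadence pattern IAC–PAC–IAC–PAC is weak–strong twice, and phrases 3–4 restate phrases 1–2: a period heard twice, not a double period (which would end weakly at phrase 2).

repeated period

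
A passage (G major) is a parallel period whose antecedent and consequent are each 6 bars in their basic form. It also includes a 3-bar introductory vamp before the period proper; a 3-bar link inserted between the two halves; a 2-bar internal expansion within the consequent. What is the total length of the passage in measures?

20 measures

Basic parallel period: 6 + 6 = 12 bars.
12 (basic form) + 3 (introduction) + 3 (link) + 2 (internal expansion) = 20.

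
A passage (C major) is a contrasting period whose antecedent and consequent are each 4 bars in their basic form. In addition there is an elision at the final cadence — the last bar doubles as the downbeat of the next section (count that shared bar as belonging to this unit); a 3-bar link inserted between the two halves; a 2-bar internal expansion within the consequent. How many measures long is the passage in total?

Basic contrasting period: 4 + 4 = 8 bars.
8 (basic form) + 3 (link) + 2 (internal expansion) = 13.
The elision shares a bar with the next section but does not change this unit's count.

13 measures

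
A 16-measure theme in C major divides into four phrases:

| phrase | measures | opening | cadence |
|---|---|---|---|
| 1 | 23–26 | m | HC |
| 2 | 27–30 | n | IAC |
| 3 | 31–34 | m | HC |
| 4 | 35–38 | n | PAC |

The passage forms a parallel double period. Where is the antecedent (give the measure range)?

In a double period the four phrases pair into a large antecedent (phrases 1–2, ending imperfect authentic cadence) and a large consequent (phrases 3–4, ending perfect authentic cadence). The antecedent spans bars 23–30.

measures 23–30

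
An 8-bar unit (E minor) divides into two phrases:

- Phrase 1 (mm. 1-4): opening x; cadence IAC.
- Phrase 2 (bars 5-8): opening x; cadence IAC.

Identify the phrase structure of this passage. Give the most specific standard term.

Both phrases have the same opening (x) and the same cadence (imperfect authentic cadence): the second is a restatement, not a consequent, so this is a repeated phrase rather than a period.

repeated phrase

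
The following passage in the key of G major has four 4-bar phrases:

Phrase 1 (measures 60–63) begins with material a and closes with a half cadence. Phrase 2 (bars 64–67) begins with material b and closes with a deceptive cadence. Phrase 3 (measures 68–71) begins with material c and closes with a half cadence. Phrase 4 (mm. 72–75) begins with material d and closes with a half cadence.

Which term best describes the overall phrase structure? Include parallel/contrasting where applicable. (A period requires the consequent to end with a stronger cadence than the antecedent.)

Phrase 4 ends with a half cadence, no stronger than phrase 2's deceptive cadence, so the four phrases do not form a double period; nor do phrases 3–4 duplicate 1–2, so it is not a repeated period. With no phrase reaching a conclusive cadence, the passage is a phrase group.

phrase group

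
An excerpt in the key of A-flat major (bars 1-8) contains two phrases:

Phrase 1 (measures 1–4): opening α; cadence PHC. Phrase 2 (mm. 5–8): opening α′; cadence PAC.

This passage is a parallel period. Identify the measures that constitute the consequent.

measures 5–8

The antecedent is the phrase ending with the weaker cadence (Phrygian half cadence, phrase 1) and the consequent the one ending more conclusively (perfect authentic cadence, phrase 2); the consequent is bars 5–8.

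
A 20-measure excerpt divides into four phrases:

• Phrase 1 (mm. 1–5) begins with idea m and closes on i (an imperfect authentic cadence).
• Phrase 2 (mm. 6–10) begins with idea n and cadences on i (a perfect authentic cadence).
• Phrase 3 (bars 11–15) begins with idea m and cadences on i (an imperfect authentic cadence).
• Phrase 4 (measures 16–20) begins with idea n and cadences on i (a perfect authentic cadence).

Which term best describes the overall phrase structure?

repeated period

The cadence pattern IAC–PAC–IAC–PAC is weak–strong twice, and phrases 3–4 restate phrases 1–2: a period heard twice, not a double period (which would end weakly at phrase 2).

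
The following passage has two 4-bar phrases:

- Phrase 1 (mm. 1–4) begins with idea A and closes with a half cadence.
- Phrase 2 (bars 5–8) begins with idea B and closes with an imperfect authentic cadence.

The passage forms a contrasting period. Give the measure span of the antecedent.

measures 1–4

The antecedent is the phrase ending with the weaker cadence (half cadence, phrase 1) and the consequent the one ending more conclusively (imperfect authentic cadence, phrase 2); the antecedent is mm. 1–4.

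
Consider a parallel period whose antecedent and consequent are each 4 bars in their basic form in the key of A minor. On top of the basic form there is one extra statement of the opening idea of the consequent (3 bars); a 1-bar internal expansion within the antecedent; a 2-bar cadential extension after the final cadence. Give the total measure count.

14 measures

Basic parallel period: 4 + 4 = 8 bars.
8 (basic form) + 3 (extra statement) + 1 (internal expansion) + 2 (cadential extension) = 14.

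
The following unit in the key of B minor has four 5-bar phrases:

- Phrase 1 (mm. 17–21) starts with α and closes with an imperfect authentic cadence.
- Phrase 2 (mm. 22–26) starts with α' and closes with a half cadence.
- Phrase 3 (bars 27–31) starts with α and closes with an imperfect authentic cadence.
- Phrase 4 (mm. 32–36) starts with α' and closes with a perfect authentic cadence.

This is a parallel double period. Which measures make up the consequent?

measures 27–36

In a double period the first pair of phrases (ending half cadence) is the large antecedent and the second pair (ending perfect authentic cadence) is the large consequent; the consequent is measures 27–36.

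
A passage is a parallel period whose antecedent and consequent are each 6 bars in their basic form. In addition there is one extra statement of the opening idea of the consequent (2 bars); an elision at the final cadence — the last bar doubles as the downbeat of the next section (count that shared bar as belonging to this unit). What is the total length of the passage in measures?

14 measures

Basic parallel period: 6 + 6 = 12 bars.
12 (basic form) + 2 (extra statement) = 14.
The elision shares a bar with the next section but does not change this unit's count.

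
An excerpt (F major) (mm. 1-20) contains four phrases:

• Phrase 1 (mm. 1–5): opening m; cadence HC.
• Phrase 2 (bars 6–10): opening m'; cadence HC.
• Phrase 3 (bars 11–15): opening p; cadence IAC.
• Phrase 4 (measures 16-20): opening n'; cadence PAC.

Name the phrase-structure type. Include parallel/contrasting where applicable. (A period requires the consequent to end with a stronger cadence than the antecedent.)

Four phrases in two halves: the first half (bars 1-10) ends with a half cadence, the second (mm. 11-20) with a perfect authentic cadence — a large antecedent–consequent pair, i.e. a double period.
Phrase 3 begins with different material from phrase 1, making it contrasting.

contrasting double period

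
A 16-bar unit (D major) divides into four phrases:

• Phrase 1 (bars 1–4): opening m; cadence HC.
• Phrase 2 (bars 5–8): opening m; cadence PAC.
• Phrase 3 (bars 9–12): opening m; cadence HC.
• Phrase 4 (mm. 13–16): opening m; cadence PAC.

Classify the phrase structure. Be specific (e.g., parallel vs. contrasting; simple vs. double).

The cadence pattern HC–PAC–HC–PAC is weak–strong twice, and phrases 3–4 restate phrases 1–2: a period heard twice, not a double period (which would end weakly at phrase 2).

repeated period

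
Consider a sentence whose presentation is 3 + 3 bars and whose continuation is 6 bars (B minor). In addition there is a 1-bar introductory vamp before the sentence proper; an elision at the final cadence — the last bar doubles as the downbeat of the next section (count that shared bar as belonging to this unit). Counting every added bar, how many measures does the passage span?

Basic sentence: 3 + 3 + 6 = 12 bars.
12 (basic form) + 1 (introduction) = 13.
The elision shares a bar with the next section but does not change this unit's count.

13 measures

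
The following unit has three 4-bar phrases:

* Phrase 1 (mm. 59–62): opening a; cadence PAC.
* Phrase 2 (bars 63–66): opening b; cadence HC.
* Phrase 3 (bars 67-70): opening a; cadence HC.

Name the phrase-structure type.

The final phrase closes with a half cadence, which is not stronger than the preceding half cadence; the 3 phrases lack an overall antecedent–consequent design and so form a phrase group.

phrase group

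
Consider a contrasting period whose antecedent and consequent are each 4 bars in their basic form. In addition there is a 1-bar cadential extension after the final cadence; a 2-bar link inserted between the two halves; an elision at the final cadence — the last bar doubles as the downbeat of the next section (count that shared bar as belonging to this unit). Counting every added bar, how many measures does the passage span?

Basic contrasting period: 4 + 4 = 8 bars.
8 (basic form) + 1 (cadential extension) + 2 (link) = 11.
The elision shares a bar with the next section but does not change this unit's count.

11 measures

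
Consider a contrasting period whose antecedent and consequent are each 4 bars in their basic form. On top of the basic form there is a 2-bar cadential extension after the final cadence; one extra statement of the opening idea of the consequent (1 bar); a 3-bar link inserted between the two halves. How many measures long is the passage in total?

14 measures

Basic contrasting period: 4 + 4 = 8 bars.
8 (basic form) + 2 (cadential extension) + 1 (extra statement) + 3 (link) = 14.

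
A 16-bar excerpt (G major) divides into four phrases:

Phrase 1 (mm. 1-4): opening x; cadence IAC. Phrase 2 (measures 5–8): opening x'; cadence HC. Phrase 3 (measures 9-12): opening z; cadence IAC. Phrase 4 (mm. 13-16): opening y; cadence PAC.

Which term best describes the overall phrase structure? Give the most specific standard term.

contrasting double period

Four phrases in two halves: the first half (bars 1–8) ends with a half cadence, the second (mm. 9-16) with a perfect authentic cadence — a large antecedent–consequent pair, i.e. a double period.
Phrase 3 begins with different material from phrase 1, making it contrasting.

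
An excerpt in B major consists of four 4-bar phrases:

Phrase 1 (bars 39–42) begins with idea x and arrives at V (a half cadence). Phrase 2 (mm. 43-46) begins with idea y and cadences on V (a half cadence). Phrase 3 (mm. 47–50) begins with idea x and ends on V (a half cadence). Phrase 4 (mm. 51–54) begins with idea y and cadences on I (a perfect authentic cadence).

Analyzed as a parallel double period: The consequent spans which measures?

In a double period the four phrases pair into a large antecedent (phrases 1–2, ending half cadence) and a large consequent (phrases 3–4, ending perfect authentic cadence). The consequent spans mm. 47–54.

measures 47–54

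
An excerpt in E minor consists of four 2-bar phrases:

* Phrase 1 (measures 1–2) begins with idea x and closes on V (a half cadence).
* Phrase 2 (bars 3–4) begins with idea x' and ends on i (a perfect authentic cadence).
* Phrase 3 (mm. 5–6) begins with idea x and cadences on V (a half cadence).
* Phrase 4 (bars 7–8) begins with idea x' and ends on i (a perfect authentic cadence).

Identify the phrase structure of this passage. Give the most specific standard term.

The cadence pattern HC–PAC–HC–PAC is weak–strong twice, and phrases 3–4 restate phrases 1–2: a period heard twice, not a double period (which would end weakly at phrase 2).

repeated period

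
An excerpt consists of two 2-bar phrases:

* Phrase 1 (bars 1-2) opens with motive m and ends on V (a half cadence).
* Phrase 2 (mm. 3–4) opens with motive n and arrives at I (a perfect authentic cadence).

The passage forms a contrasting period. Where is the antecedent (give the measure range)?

measures 1–2

The antecedent is the phrase ending with the weaker cadence (half cadence, phrase 1) and the consequent the one ending more conclusively (perfect authentic cadence, phrase 2); the antecedent is mm. 1–2.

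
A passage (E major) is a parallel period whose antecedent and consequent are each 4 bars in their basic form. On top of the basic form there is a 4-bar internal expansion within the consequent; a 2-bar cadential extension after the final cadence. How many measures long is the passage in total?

14 measures

Basic parallel period: 4 + 4 = 8 bars.
8 (basic form) + 4 (internal expansion) + 2 (cadential extension) = 14.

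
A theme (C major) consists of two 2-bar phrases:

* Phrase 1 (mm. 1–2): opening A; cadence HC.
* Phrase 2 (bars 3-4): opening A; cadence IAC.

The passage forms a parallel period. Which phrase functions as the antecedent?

The phrase ending with the weaker cadence (half cadence) is the antecedent; the one ending more conclusively (imperfect authentic cadence) is the consequent. The antecedent is phrase 1.

phrase 1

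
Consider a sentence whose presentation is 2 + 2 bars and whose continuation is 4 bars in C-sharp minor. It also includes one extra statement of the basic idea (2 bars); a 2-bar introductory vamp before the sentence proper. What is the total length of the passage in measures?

12 measures

Basic sentence: 2 + 2 + 4 = 8 bars.
8 (basic form) + 2 (extra statement) + 2 (introduction) = 12.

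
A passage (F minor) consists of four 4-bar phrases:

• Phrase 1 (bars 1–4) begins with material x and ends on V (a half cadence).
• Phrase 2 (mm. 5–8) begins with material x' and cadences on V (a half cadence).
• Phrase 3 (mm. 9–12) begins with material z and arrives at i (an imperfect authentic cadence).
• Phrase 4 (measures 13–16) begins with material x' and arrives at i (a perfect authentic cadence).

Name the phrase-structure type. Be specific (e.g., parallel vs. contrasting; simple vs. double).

Four phrases in two halves: the first half (mm. 1–8) ends with a half cadence, the second (measures 9–16) with a perfect authentic cadence — a large antecedent–consequent pair, i.e. a double period.
Phrase 3 begins with different material from phrase 1, making it contrasting.

contrasting double period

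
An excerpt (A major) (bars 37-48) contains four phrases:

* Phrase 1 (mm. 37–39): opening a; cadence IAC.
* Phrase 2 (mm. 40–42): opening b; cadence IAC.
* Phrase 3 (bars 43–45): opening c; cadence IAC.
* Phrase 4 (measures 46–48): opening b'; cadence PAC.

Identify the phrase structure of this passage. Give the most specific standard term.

Four phrases in two halves: the first half (mm. 37–42) ends with an imperfect authentic cadence, the second (mm. 43-48) with a perfect authentic cadence — a large antecedent–consequent pair, i.e. a double period.
Phrase 3 begins with different material from phrase 1, making it contrasting.

contrasting double period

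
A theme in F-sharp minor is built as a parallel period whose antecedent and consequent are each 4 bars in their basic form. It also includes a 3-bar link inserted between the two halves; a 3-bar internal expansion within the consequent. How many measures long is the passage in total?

14 measures

Basic parallel period: 4 + 4 = 8 bars.
8 (basic form) + 3 (link) + 3 (internal expansion) = 14.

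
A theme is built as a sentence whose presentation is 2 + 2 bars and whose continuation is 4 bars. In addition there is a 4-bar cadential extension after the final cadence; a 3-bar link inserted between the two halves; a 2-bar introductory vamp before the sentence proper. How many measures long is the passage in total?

Basic sentence: 2 + 2 + 4 = 8 bars.
8 (basic form) + 4 (cadential extension) + 3 (link) + 2 (introduction) = 17.

17 measures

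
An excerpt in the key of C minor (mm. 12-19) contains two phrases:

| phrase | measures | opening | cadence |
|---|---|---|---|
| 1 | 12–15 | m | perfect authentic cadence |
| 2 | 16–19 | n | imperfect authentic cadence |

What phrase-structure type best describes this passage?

The second phrase closes with an imperfect authentic cadence, which is not stronger than the first phrase's perfect authentic cadence; without a weak→strong cadential pair there is no antecedent–consequent relationship, so this is a phrase group rather than a period.

phrase group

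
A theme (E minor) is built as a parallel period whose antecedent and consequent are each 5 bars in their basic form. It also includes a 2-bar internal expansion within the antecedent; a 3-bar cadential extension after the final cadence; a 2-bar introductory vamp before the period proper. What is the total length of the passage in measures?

17 measures

Basic parallel period: 5 + 5 = 10 bars.
10 (basic form) + 2 (internal expansion) + 3 (cadential extension) + 2 (introduction) = 17.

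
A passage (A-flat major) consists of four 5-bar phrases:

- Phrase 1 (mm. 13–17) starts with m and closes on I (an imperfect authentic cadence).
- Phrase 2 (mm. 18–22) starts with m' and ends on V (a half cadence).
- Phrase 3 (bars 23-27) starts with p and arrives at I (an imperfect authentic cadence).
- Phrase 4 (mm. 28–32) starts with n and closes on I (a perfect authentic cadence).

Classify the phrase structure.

contrasting double period

Four phrases in two halves: the first half (measures 13–22) ends with a half cadence, the second (mm. 23–32) with a perfect authentic cadence — a large antecedent–consequent pair, i.e. a double period.
Phrase 3 begins with different material from phrase 1, making it contrasting.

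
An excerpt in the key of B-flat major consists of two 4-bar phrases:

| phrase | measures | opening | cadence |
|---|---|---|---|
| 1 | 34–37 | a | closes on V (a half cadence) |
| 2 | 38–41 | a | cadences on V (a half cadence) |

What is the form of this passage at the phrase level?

repeated phrase

Both phrases have the same opening (a) and the same cadence (half cadence): the second is a restatement, not a consequent, so this is a repeated phrase rather than a period.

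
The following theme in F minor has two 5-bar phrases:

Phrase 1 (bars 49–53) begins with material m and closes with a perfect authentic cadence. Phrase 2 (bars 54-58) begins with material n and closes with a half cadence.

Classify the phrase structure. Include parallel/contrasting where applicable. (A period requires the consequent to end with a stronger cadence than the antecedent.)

The second phrase closes with a half cadence, which is not stronger than the first phrase's perfect authentic cadence; without a weak→strong cadential pair there is no antecedent–consequent relationship, so this is a phrase group rather than a period.

phrase group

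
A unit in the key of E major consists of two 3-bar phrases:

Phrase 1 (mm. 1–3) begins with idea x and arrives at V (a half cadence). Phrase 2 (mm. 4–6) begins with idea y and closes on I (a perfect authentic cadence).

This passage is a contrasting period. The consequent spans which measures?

The antecedent is the phrase ending with the weaker cadence (half cadence, phrase 1) and the consequent the one ending more conclusively (perfect authentic cadence, phrase 2); the consequent is mm. 4–6.

measures 4–6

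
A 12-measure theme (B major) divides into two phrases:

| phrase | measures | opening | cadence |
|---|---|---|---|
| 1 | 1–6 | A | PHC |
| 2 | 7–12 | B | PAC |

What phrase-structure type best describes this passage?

Phrase 1 ends with a Phrygian half cadence (weaker) and phrase 2 with a perfect authentic cadence (stronger): antecedent + consequent = a period.
The two phrases open with different material (A / B), so the period is contrasting.

contrasting period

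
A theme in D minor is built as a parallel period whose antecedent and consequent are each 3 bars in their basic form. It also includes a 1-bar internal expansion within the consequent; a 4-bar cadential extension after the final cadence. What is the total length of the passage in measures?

11 measures

Basic parallel period: 3 + 3 = 6 bars.
6 (basic form) + 1 (internal expansion) + 4 (cadential extension) = 11.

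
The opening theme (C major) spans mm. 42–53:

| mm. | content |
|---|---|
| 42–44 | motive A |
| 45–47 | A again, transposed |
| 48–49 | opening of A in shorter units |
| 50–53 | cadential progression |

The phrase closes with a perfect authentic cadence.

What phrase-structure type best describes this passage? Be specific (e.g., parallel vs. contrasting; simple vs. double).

Basic idea (mm. 42–44) + its repetition (measures 45–47) form the presentation; fragmentation and cadence (bars 48–53) form the continuation — the 12-bar whole is a sentence.

sentence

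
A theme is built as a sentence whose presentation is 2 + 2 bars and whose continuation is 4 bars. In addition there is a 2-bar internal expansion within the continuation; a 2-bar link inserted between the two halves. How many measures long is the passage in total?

Basic sentence: 2 + 2 + 4 = 8 bars.
8 (basic form) + 2 (internal expansion) + 2 (link) = 12.

12 measures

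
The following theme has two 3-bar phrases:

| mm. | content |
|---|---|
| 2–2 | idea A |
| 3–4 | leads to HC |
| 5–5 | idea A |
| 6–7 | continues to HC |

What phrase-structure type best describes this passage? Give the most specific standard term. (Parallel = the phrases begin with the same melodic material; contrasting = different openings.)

repeated phrase

Both phrases have the same opening (A) and the same cadence (half cadence): the second is a restatement, not a consequent, so this is a repeated phrase rather than a period.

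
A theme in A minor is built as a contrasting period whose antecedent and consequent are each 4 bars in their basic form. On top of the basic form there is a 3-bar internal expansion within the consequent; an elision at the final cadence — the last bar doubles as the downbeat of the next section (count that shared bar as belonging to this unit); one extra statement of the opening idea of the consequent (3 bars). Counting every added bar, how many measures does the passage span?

Basic contrasting period: 4 + 4 = 8 bars.
8 (basic form) + 3 (internal expansion) + 3 (extra statement) = 14.
The elision shares a bar with the next section but does not change this unit's count.

14 measures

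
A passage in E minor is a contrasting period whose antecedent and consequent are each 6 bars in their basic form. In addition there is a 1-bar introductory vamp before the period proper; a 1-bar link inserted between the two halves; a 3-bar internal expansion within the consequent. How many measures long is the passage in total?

Basic contrasting period: 6 + 6 = 12 bars.
12 (basic form) + 1 (introduction) + 1 (link) + 3 (internal expansion) = 17.

17 measures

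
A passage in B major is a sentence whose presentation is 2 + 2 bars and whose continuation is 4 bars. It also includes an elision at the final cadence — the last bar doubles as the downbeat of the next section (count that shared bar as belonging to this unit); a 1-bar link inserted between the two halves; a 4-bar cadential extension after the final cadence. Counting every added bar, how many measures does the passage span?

Basic sentence: 2 + 2 + 4 = 8 bars.
8 (basic form) + 1 (link) + 4 (cadential extension) = 13.
The elision shares a bar with the next section but does not change this unit's count.

13 measures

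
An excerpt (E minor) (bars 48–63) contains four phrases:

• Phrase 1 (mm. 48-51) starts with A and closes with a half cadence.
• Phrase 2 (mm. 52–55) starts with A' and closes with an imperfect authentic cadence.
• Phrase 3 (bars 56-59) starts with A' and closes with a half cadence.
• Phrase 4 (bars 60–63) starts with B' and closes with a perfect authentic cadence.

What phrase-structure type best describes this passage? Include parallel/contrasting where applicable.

parallel double period

Four phrases in two halves: the first half (measures 48–55) ends with an imperfect authentic cadence, the second (bars 56–63) with a perfect authentic cadence — a large antecedent–consequent pair, i.e. a double period.
Phrase 3 begins with the same material as phrase 1, making it parallel.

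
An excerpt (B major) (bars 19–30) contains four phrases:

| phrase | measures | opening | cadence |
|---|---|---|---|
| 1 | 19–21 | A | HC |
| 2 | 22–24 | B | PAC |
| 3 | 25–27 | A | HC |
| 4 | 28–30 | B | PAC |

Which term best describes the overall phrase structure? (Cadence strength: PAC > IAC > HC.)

The cadence pattern HC–PAC–HC–PAC is weak–strong twice, and phrases 3–4 restate phrases 1–2: a period heard twice, not a double period (which would end weakly at phrase 2).

repeated period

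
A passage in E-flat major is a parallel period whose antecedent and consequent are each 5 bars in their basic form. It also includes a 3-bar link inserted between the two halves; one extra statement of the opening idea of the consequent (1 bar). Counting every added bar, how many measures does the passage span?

14 measures

Basic parallel period: 5 + 5 = 10 bars.
10 (basic form) + 3 (link) + 1 (extra statement) = 14.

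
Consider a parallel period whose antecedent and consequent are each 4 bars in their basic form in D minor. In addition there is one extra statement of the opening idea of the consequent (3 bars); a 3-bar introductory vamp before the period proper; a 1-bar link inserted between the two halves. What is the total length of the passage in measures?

Basic parallel period: 4 + 4 = 8 bars.
8 (basic form) + 3 (extra statement) + 3 (introduction) + 1 (link) = 15.

15 measures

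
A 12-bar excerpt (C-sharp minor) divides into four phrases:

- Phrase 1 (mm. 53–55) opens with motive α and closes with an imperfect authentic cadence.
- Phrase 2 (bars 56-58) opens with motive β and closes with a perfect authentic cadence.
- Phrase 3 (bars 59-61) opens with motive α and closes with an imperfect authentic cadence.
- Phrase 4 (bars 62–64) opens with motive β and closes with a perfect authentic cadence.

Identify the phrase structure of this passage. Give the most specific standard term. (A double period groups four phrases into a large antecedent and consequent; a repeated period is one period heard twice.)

The cadence pattern IAC–PAC–IAC–PAC is weak–strong twice, and phrases 3–4 restate phrases 1–2: a period heard twice, not a double period (which would end weakly at phrase 2).

repeated period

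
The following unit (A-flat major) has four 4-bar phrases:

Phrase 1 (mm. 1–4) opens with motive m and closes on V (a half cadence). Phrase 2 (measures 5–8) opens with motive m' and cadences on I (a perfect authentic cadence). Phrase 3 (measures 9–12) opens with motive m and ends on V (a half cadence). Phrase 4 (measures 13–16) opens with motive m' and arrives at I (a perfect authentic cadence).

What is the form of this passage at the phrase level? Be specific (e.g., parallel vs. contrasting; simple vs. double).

repeated period

The cadence pattern HC–PAC–HC–PAC is weak–strong twice, and phrases 3–4 restate phrases 1–2: a period heard twice, not a double period (which would end weakly at phrase 2).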